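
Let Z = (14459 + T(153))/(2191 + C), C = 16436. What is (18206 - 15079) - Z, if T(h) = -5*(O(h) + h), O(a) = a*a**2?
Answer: 10877260/2661 ≈ 4087.7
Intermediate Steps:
O(a) = a**3
T(h) = -5*h - 5*h**3 (T(h) = -5*(h**3 + h) = -5*(h + h**3) = -5*h - 5*h**3)
Z = -2556313/2661 (Z = (14459 + 5*153*(-1 - 1*153**2))/(2191 + 16436) = (14459 + 5*153*(-1 - 1*23409))/18627 = (14459 + 5*153*(-1 - 23409))*(1/18627) = (14459 + 5*153*(-23410))*(1/18627) = (14459 - 17908650)*(1/18627) = -17894191*1/18627 = -2556313/2661 ≈ -960.66)
(18206 - 15079) - Z = (18206 - 15079) - 1*(-2556313/2661) = 3127 + 2556313/2661 = 10877260/2661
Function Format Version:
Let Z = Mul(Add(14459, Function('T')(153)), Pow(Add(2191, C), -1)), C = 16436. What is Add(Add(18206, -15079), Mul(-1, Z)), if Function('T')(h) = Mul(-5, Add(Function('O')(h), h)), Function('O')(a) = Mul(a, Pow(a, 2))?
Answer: Rational(10877260, 2661) ≈ 4087.7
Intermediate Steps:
Function('O')(a) = Pow(a, 3)
Function('T')(h) = Add(Mul(-5, h), Mul(-5, Pow(h, 3))) (Function('T')(h) = Mul(-5, Add(Pow(h, 3), h)) = Mul(-5, Add(h, Pow(h, 3))) = Add(Mul(-5, h), Mul(-5, Pow(h, 3))))
Z = Rational(-2556313, 2661) (Z = Mul(Add(14459, Mul(5, 153, Add(-1, Mul(-1, Pow(153, 2))))), Pow(Add(2191, 16436), -1)) = Mul(Add(14459, Mul(5, 153, Add(-1, Mul(-1, 23409)))), Pow(18627, -1)) = Mul(Add(14459, Mul(5, 153, Add(-1, -23409))), Rational(1, 18627)) = Mul(Add(14459, Mul(5, 153, -23410)), Rational(1, 18627)) = Mul(Add(14459, -17908650), Rational(1, 18627)) = Mul(-17894191, Rational(1, 18627)) = Rational(-2556313, 2661) ≈ -960.66)
Add(Add(18206, -15079), Mul(-1, Z)) = Add(Add(18206, -15079), Mul(-1, Rational(-2556313, 2661))) = Add(3127, Rational(2556313, 2661)) = Rational(10877260, 2661)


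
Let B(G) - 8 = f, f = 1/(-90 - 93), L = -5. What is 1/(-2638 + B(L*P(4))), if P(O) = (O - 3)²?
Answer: -183/481291 ≈ -0.00038023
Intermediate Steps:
P(O) = (-3 + O)²
f = -1/183 (f = 1/(-183) = -1/183 ≈ -0.0054645)
B(G) = 1463/183 (B(G) = 8 - 1/183 = 1463/183)
1/(-2638 + B(L*P(4))) = 1/(-2638 + 1463/183) = 1/(-481291/183) = -183/481291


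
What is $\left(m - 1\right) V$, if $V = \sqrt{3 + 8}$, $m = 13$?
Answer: $12 \sqrt{11} \approx 39.799$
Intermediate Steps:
$V = \sqrt{11} \approx 3.3166$
$\left(m - 1\right) V = \left(13 - 1\right) \sqrt{11} = 12 \sqrt{11}$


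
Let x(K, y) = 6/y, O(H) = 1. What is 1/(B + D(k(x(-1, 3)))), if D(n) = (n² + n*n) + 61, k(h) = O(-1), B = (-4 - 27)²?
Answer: 1/1024 ≈ 0.00097656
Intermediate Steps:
B = 961 (B = (-31)² = 961)
k(h) = 1
D(n) = 61 + 2*n² (D(n) = (n² + n²) + 61 = 2*n² + 61 = 61 + 2*n²)
1/(B + D(k(x(-1, 3)))) = 1/(961 + (61 + 2*1²)) = 1/(961 + (61 + 2*1)) = 1/(961 + (61 + 2)) = 1/(961 + 63) = 1/1024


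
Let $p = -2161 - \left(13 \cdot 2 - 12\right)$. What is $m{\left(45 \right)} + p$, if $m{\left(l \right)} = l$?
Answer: $-2130$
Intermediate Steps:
$p = -2175$ ($p = -2161 - \left(26 - 12\right) = -2161 - 14 = -2175$)
$m{\left(45 \right)} + p = 45 - 2175 = -2130$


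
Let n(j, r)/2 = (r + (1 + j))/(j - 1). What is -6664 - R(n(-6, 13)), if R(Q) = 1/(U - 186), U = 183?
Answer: -19991/3 ≈ -6663.7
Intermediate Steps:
n(j, r) = 2*(1 + j + r)/(-1 + j) (n(j, r) = 2*((r + (1 + j))/(j - 1)) = 2*((1 + j + r)/(-1 + j)) = 2*(1 + j + r)/(-1 + j))
R(Q) = -⅓ (R(Q) = 1/(183 - 186) = 1/(-3) = -⅓)
-6664 - R(n(-6, 13)) = -6664 - 1*(-⅓) = -6664 + ⅓ = -19991/3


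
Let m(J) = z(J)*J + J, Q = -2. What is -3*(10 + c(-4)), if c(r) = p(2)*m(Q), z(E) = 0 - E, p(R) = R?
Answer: 6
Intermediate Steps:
z(E) = -E
m(J) = J - J² (m(J) = (-J)*J + J = -J² + J = J - J²)
c(r) = -12 (c(r) = 2*(-2*(1 - 1*(-2))) = 2*(-2*(1 + 2)) = 2*(-2*3) = 2*(-6) = -12)
-3*(10 + c(-4)) = -3*(10 - 12) = -3*(-2) = 6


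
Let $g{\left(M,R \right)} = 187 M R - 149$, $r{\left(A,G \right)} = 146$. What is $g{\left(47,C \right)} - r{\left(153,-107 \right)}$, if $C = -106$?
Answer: $-931929$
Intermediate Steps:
$g{\left(M,R \right)} = -149 + 187 M R$ ($g{\left(M,R \right)} = 187 M R - 149 = -149 + 187 M R$)
$g{\left(47,C \right)} - r{\left(153,-107 \right)} = \left(-149 + 187 \cdot 47 \left(-106\right)\right) - 146 = \left(-149 - 931634\right) - 146 = -931783 - 146 = -931929$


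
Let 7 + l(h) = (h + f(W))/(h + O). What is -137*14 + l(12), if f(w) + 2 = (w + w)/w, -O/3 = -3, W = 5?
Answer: -13471/7 ≈ -1924.4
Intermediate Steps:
O = 9 (O = -3*(-3) = 9)
f(w) = 0 (f(w) = -2 + (w + w)/w = -2 + (2*w)/w = -2 + 2 = 0)
l(h) = -7 + h/(9 + h) (l(h) = -7 + (h + 0)/(h + 9) = -7 + h/(9 + h))
-137*14 + l(12) = -137*14 + 3*(-21 - 2*12)/(9 + 12) = -1918 + 3*(-21 - 24)/21 = -1918 + 3*(1/21)*(-45) = -1918 - 45/7 = -13471/7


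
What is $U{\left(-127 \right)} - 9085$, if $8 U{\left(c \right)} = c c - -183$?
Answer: $-7046$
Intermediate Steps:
$U{\left(c \right)} = \frac{183}{8} + \frac{c^{2}}{8}$ ($U{\left(c \right)} = \frac{c c - -183}{8} = \frac{c^{2} + 183}{8} = \frac{183 + c^{2}}{8} = \frac{183}{8} + \frac{c^{2}}{8}$)
$U{\left(-127 \right)} - 9085 = \left(\frac{183}{8} + \frac{\left(-127\right)^{2}}{8}\right) - 9085 = \left(\frac{183}{8} + \frac{1}{8} \cdot 16129\right) - 9085 = \left(\frac{183}{8} + \frac{16129}{8}\right) - 9085 = 2039 - 9085 = -7046$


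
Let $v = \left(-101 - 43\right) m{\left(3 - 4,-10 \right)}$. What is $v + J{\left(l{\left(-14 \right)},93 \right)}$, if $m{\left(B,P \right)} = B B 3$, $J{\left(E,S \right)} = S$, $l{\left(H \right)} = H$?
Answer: $-339$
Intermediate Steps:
$m{\left(B,P \right)} = 3 B^{2}$ ($m{\left(B,P \right)} = B^{2} \cdot 3 = 3 B^{2}$)
$v = -432$ ($v = \left(-101 - 43\right) 3 \left(3 - 4\right)^{2} = - 144 \cdot 3 \left(-1\right)^{2} = - 144 \cdot 3 \cdot 1 = \left(-144\right) 3 = -432$)
$v + J{\left(l{\left(-14 \right)},93 \right)} = -432 + 93 = -339$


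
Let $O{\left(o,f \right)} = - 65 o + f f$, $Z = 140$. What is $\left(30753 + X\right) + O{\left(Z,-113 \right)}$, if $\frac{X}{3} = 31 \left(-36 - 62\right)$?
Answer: $25308$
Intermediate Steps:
$X = -9114$ ($X = 3 \cdot 31 \left(-36 - 62\right) = 3 \cdot 31 \left(-98\right) = 3 \left(-3038\right) = -9114$)
$O{\left(o,f \right)} = f^{2} - 65 o$ ($O{\left(o,f \right)} = - 65 o + f^{2} = f^{2} - 65 o$)
$\left(30753 + X\right) + O{\left(Z,-113 \right)} = \left(30753 - 9114\right) + \left(\left(-113\right)^{2} - 9100\right) = 21639 + \left(12769 - 9100\right) = 21639 + 3669 = 25308$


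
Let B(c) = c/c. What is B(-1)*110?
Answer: 110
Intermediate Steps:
B(c) = 1
B(-1)*110 = 1*110 = 110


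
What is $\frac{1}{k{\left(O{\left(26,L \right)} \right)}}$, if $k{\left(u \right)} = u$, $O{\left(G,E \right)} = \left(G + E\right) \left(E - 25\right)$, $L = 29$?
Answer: $\frac{1}{220} \approx 0.0045455$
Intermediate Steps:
$O{\left(G,E \right)} = \left(-25 + E\right) \left(E + G\right)$ ($O{\left(G,E \right)} = \left(E + G\right) \left(-25 + E\right) = \left(-25 + E\right) \left(E + G\right)$)
$\frac{1}{k{\left(O{\left(26,L \right)} \right)}} = \frac{1}{29^{2} - 725 - 650 + 29 \cdot 26} = \frac{1}{841 - 725 - 650 + 754} = \frac{1}{220}$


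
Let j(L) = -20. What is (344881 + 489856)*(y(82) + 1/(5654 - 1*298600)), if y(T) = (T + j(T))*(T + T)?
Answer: 2486410172539199/292946 ≈ 8.4876e+9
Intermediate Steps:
y(T) = 2*T*(-20 + T) (y(T) = (T - 20)*(T + T) = (-20 + T)*(2*T) = 2*T*(-20 + T))
(344881 + 489856)*(y(82) + 1/(5654 - 1*298600)) = (344881 + 489856)*(2*82*(-20 + 82) + 1/(5654 - 1*298600)) = 834737*(2*82*62 + 1/(5654 - 298600)) = 834737*(10168 + 1/(-292946)) = 834737*(10168 - 1/292946) = 834737*(2978674927/292946) = 2486410172539199/292946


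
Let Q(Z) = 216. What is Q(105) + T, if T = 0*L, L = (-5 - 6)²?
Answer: 216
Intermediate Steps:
L = 121 (L = (-11)² = 121)
T = 0 (T = 0*121 = 0)
Q(105) + T = 216 + 0 = 216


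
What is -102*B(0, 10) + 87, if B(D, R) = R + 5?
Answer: -1443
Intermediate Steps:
B(D, R) = 5 + R
-102*B(0, 10) + 87 = -102*(5 + 10) + 87 = -102*15 + 87 = -1530 + 87 = -1443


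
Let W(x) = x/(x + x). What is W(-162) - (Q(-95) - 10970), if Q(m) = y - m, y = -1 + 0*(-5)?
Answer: 21753/2 ≈ 10877.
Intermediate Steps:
y = -1 (y = -1 + 0 = -1)
W(x) = 1/2 (W(x) = x/((2*x)) = (1/(2*x))*x = 1/2)
Q(m) = -1 - m
W(-162) - (Q(-95) - 10970) = 1/2 - ((-1 - 1*(-95)) - 10970) = 1/2 - ((-1 + 95) - 10970) = 1/2 - (94 - 10970) = 1/2 - 1*(-10876) = 1/2 + 10876 = 21753/2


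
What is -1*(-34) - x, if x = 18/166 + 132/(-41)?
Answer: 126289/3403 ≈ 37.111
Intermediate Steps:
x = -10587/3403 (x = 18*(1/166) + 132*(-1/41) = 9/83 - 132/41 = -10587/3403 ≈ -3.1111)
-1*(-34) - x = -1*(-34) - 1*(-10587/3403) = 34 + 10587/3403 = 126289/3403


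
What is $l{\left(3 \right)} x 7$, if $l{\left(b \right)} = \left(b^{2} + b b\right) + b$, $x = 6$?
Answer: $882$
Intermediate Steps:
$l{\left(b \right)} = b + 2 b^{2}$ ($l{\left(b \right)} = \left(b^{2} + b^{2}\right) + b = 2 b^{2} + b = b + 2 b^{2}$)
$l{\left(3 \right)} x 7 = 3 \left(1 + 2 \cdot 3\right) 6 \cdot 7 = 3 \left(1 + 6\right) 6 \cdot 7 = 3 \cdot 7 \cdot 6 \cdot 7 = 21 \cdot 6 \cdot 7 = 126 \cdot 7 = 882$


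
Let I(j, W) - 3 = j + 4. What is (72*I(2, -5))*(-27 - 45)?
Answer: -46656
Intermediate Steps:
I(j, W) = 7 + j (I(j, W) = 3 + (j + 4) = 3 + (4 + j) = 7 + j)
(72*I(2, -5))*(-27 - 45) = (72*(7 + 2))*(-27 - 45) = (72*9)*(-72) = 648*(-72) = -46656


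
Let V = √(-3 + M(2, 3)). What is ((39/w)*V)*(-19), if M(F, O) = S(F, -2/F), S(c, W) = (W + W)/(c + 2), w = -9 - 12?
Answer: 247*I*√14/14 ≈ 66.014*I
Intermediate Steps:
w = -21
S(c, W) = 2*W/(2 + c) (S(c, W) = (2*W)/(2 + c) = 2*W/(2 + c))
M(F, O) = -4/(F*(2 + F)) (M(F, O) = 2*(-2/F)/(2 + F) = -4/(F*(2 + F)))
V = I*√14/2 (V = √(-3 - 4/(2*(2 + 2))) = √(-3 - 4*½/4) = √(-3 - 4*½*¼) = √(-3 - ½) = √(-7/2) = I*√14/2 ≈ 1.8708*I)
((39/w)*V)*(-19) = ((39/(-21))*(I*√14/2))*(-19) = ((39*(-1/21))*(I*√14/2))*(-19) = -13*I*√14/14*(-19) = 247*I*√14/14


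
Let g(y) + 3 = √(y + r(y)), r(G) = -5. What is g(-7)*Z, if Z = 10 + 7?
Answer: -51 + 34*I*√3 ≈ -51.0 + 58.89*I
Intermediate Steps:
Z = 17
g(y) = -3 + √(-5 + y) (g(y) = -3 + √(y - 5) = -3 + √(-5 + y))
g(-7)*Z = (-3 + √(-5 - 7))*17 = (-3 + √(-12))*17 = (-3 + 2*I*√3)*17 = -51 + 34*I*√3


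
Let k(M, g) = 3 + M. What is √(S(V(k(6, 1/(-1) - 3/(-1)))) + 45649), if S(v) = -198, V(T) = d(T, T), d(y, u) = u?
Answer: √45451 ≈ 213.19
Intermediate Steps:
V(T) = T
√(S(V(k(6, 1/(-1) - 3/(-1)))) + 45649) = √(-198 + 45649) = √45451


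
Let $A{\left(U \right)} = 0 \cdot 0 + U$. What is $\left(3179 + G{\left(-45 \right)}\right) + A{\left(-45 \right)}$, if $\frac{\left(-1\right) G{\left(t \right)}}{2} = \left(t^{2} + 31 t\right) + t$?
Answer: $1964$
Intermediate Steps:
$G{\left(t \right)} = - 64 t - 2 t^{2}$ ($G{\left(t \right)} = - 2 \left(\left(t^{2} + 31 t\right) + t\right) = - 2 \left(t^{2} + 32 t\right) = - 64 t - 2 t^{2}$)
$A{\left(U \right)} = U$ ($A{\left(U \right)} = 0 + U = U$)
$\left(3179 + G{\left(-45 \right)}\right) + A{\left(-45 \right)} = \left(3179 - - 90 \left(32 - 45\right)\right) - 45 = \left(3179 - \left(-90\right) \left(-13\right)\right) - 45 = \left(3179 - 1170\right) - 45 = 2009 - 45 = 1964$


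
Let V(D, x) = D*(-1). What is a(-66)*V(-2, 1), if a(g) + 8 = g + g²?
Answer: 8564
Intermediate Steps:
V(D, x) = -D
a(g) = -8 + g + g² (a(g) = -8 + (g + g²) = -8 + g + g²)
a(-66)*V(-2, 1) = (-8 - 66 + (-66)²)*(-1*(-2)) = (-8 - 66 + 4356)*2 = 4282*2 = 8564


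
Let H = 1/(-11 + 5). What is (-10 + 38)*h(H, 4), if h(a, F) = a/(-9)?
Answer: 14/27 ≈ 0.51852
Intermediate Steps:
H = -⅙ (H = 1/(-6) = -⅙ ≈ -0.16667)
h(a, F) = -a/9
(-10 + 38)*h(H, 4) = (-10 + 38)*(-⅑*(-⅙)) = 28*(1/54) = 14/27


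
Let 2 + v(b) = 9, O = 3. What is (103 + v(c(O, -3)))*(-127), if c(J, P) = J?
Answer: -13970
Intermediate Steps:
v(b) = 7 (v(b) = -2 + 9 = 7)
(103 + v(c(O, -3)))*(-127) = (103 + 7)*(-127) = 110*(-127) = -13970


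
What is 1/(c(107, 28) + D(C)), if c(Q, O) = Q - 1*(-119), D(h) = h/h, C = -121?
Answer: 1/227 ≈ 0.0044053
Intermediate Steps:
D(h) = 1
c(Q, O) = 119 + Q (c(Q, O) = Q + 119 = 119 + Q)
1/(c(107, 28) + D(C)) = 1/((119 + 107) + 1) = 1/(226 + 1) = 1/227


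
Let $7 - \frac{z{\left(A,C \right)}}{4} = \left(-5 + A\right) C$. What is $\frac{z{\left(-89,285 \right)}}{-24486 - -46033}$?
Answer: $\frac{107188}{21547} \approx 4.9746$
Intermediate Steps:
$z{\left(A,C \right)} = 28 - 4 C \left(-5 + A\right)$ ($z{\left(A,C \right)} = 28 - 4 \left(-5 + A\right) C = 28 - 4 C \left(-5 + A\right)$)
$\frac{z{\left(-89,285 \right)}}{-24486 - -46033} = \frac{28 + 20 \cdot 285 - \left(-356\right) 285}{-24486 - -46033} = \frac{28 + 5700 + 101460}{-24486 + 46033} = \frac{107188}{21547}$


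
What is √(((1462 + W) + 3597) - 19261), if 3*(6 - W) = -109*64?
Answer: 2*I*√26709/3 ≈ 108.95*I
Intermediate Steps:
W = 6994/3 (W = 6 - (-109)*64/3 = 6 - ⅓*(-6976) = 6 + 6976/3 = 6994/3 ≈ 2331.3)
√(((1462 + W) + 3597) - 19261) = √(((1462 + 6994/3) + 3597) - 19261) = √((11380/3 + 3597) - 19261) = √(22171/3 - 19261) = √(-35612/3) = 2*I*√26709/3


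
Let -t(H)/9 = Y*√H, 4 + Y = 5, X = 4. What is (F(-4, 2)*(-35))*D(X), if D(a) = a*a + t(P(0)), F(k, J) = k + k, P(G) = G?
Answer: 4480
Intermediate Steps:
Y = 1 (Y = -4 + 5 = 1)
t(H) = -9*√H
F(k, J) = 2*k
D(a) = a² (D(a) = a*a - 9*√0 = a² - 9*0 = a² + 0 = a²)
(F(-4, 2)*(-35))*D(X) = ((2*(-4))*(-35))*4² = -8*(-35)*16 = 280*16 = 4480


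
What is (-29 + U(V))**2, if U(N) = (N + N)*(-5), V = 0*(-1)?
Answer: 841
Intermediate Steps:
V = 0
U(N) = -10*N (U(N) = (2*N)*(-5) = -10*N)
(-29 + U(V))**2 = (-29 - 10*0)**2 = (-29 + 0)**2 = (-29)**2 = 841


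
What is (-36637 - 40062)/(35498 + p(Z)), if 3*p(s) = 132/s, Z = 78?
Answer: -2991261/1384444 ≈ -2.1606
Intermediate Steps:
p(s) = 44/s (p(s) = (132/s)/3 = 44/s)
(-36637 - 40062)/(35498 + p(Z)) = (-36637 - 40062)/(35498 + 44/78) = -76699/(35498 + 44*(1/78)) = -76699/(35498 + 22/39) = -76699/1384444/39 = -76699*39/1384444 = -2991261/1384444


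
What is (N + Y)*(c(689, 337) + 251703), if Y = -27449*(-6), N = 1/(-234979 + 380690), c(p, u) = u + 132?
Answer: 6051554922738820/145711 ≈ 4.1531e+10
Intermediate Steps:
c(p, u) = 132 + u
N = 1/145711 ≈ 6.8629e-6
Y = 164694
(N + Y)*(c(689, 337) + 251703) = (1/145711 + 164694)*((132 + 337) + 251703) = 23997727435*(469 + 251703)/145711 = (23997727435/145711)*252172 = 6051554922738820/145711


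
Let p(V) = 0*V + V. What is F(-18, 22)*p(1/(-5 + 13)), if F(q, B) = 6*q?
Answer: -27/2 ≈ -13.500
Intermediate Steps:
p(V) = V (p(V) = 0 + V = V)
F(-18, 22)*p(1/(-5 + 13)) = (6*(-18))/(-5 + 13) = -108/8 = -108*⅛ = -27/2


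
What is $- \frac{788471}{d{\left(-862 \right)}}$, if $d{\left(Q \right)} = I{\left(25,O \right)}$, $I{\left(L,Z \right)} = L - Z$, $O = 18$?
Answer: $- \frac{788471}{7} \approx -1.1264 \cdot 10^{5}$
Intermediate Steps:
$d{\left(Q \right)} = 7$ ($d{\left(Q \right)} = 25 - 18 = 7$)
$- \frac{788471}{d{\left(-862 \right)}} = - \frac{788471}{7}$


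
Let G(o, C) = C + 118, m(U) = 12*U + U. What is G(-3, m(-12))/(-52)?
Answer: 19/26 ≈ 0.73077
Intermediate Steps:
m(U) = 13*U
G(o, C) = 118 + C
G(-3, m(-12))/(-52) = (118 + 13*(-12))/(-52) = (118 - 156)*(-1/52) = -38*(-1/52) = 19/26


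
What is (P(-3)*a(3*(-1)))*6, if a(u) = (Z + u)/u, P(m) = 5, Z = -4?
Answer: 70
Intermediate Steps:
a(u) = (-4 + u)/u
(P(-3)*a(3*(-1)))*6 = (5*((-4 + 3*(-1))/((3*(-1)))))*6 = (5*((-4 - 3)/(-3)))*6 = (5*(-⅓*(-7)))*6 = (5*(7/3))*6 = (35/3)*6 = 70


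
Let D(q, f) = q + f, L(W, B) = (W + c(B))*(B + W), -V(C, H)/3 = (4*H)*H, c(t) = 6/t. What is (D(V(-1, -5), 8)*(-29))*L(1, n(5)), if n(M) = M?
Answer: 558888/5 ≈ 1.1178e+5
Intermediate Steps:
V(C, H) = -12*H² (V(C, H) = -3*4*H*H = -12*H²)
L(W, B) = (B + W)*(W + 6/B) (L(W, B) = (W + 6/B)*(B + W) = (B + W)*(W + 6/B))
D(q, f) = f + q
(D(V(-1, -5), 8)*(-29))*L(1, n(5)) = ((8 - 12*(-5)²)*(-29))*(6 + 1² + 5*1 + 6*1/5) = ((8 - 12*25)*(-29))*(6 + 1 + 5 + 6*1*(⅕)) = ((8 - 300)*(-29))*(6 + 1 + 5 + 6/5) = -292*(-29)*(66/5) = 8468*(66/5) = 558888/5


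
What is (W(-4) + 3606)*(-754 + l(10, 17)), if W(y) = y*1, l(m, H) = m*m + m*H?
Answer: -1743368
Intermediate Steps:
l(m, H) = m² + H*m
W(y) = y
(W(-4) + 3606)*(-754 + l(10, 17)) = (-4 + 3606)*(-754 + 10*(17 + 10)) = 3602*(-754 + 10*27) = 3602*(-754 + 270) = 3602*(-484) = -1743368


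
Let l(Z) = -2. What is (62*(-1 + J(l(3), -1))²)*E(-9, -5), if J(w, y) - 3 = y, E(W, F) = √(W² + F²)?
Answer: 62*√106 ≈ 638.33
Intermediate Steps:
E(W, F) = √(F² + W²)
J(w, y) = 3 + y
(62*(-1 + J(l(3), -1))²)*E(-9, -5) = (62*(-1 + (3 - 1))²)*√((-5)² + (-9)²) = (62*(-1 + 2)²)*√(25 + 81) = (62*1²)*√106 = (62*1)*√106 = 62*√106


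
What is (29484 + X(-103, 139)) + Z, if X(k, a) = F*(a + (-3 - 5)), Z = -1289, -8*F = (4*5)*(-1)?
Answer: 57045/2 ≈ 28523.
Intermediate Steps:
F = 5/2 (F = -4*5*(-1)/8 = -5*(-1)/2 = -1/8*(-20) = 5/2 ≈ 2.5000)
X(k, a) = -20 + 5*a/2 (X(k, a) = 5*(a + (-3 - 5))/2 = 5*(a - 8)/2 = 5*(-8 + a)/2 = -20 + 5*a/2)
(29484 + X(-103, 139)) + Z = (29484 + (-20 + (5/2)*139)) - 1289 = (29484 + (-20 + 695/2)) - 1289 = (29484 + 655/2) - 1289 = 59623/2 - 1289 = 57045/2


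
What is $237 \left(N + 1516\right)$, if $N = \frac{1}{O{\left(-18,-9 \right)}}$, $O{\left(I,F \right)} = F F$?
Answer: $\frac{9700963}{27} \approx 3.593 \cdot 10^{5}$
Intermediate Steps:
$O{\left(I,F \right)} = F^{2}$
$N = \frac{1}{81}$ ($N = \frac{1}{\left(-9\right)^{2}} = \frac{1}{81} \approx 0.012346$)
$237 \left(N + 1516\right) = 237 \left(\frac{1}{81} + 1516\right) = 237 \cdot \frac{122797}{81} = \frac{9700963}{27}$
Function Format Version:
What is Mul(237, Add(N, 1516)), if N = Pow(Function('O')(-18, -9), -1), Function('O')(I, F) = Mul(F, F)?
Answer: Rational(9700963, 27) ≈ 3.5930e+5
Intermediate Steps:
Function('O')(I, F) = Pow(F, 2)
N = Rational(1, 81) (N = Pow(Pow(-9, 2), -1) = Pow(81, -1) = Rational(1, 81) ≈ 0.012346)
Mul(237, Add(N, 1516)) = Mul(237, Add(Rational(1, 81), 1516)) = Mul(237, Rational(122797, 81)) = Rational(9700963, 27)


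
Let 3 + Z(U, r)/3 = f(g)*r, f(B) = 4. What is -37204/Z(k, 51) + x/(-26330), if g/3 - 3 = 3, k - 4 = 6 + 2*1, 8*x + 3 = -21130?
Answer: -7823907361/127015920 ≈ -61.598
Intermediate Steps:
x = -21133/8 (x = -3/8 + (⅛)*(-21130) = -3/8 - 10565/4 = -21133/8 ≈ -2641.6)
k = 12 (k = 4 + (6 + 2*1) = 4 + (6 + 2) = 4 + 8 = 12)
g = 18 (g = 9 + 3*3 = 9 + 9 = 18)
Z(U, r) = -9 + 12*r (Z(U, r) = -9 + 3*(4*r) = -9 + 12*r)
-37204/Z(k, 51) + x/(-26330) = -37204/(-9 + 12*51) - 21133/8/(-26330) = -37204/(-9 + 612) - 21133/8*(-1/26330) = -37204/603 + 21133/210640 = -7823907361/127015920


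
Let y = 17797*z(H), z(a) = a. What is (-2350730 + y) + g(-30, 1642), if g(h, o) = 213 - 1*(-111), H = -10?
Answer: -2528376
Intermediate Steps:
g(h, o) = 324 (g(h, o) = 213 + 111 = 324)
y = -177970 (y = 17797*(-10) = -177970)
(-2350730 + y) + g(-30, 1642) = (-2350730 - 177970) + 324 = -2528700 + 324 = -2528376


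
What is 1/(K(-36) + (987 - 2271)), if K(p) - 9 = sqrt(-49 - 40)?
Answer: -1275/1625714 - I*sqrt(89)/1625714 ≈ -0.00078427 - 5.803e-6*I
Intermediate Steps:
K(p) = 9 + I*sqrt(89) (K(p) = 9 + sqrt(-49 - 40) = 9 + sqrt(-89) = 9 + I*sqrt(89))
1/(K(-36) + (987 - 2271)) = 1/((9 + I*sqrt(89)) + (987 - 2271)) = 1/((9 + I*sqrt(89)) - 1284) = 1/(-1275 + I*sqrt(89))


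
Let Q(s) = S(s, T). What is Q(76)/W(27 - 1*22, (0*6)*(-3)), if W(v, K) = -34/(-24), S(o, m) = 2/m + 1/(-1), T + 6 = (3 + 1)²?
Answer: -48/85 ≈ -0.56471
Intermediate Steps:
T = 10 (T = -6 + (3 + 1)² = -6 + 4² = -6 + 16 = 10)
S(o, m) = -1 + 2/m (S(o, m) = 2/m + 1*(-1) = 2/m - 1 = -1 + 2/m)
Q(s) = -⅘ (Q(s) = (2 - 1*10)/10 = (2 - 10)/10 = (⅒)*(-8) = -⅘)
W(v, K) = 17/12 (W(v, K) = -34*(-1/24) = 17/12)
Q(76)/W(27 - 1*22, (0*6)*(-3)) = -4/(5*17/12) = -⅘*12/17 = -48/85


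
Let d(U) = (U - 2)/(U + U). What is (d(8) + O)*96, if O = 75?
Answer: 7236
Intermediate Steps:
d(U) = (-2 + U)/(2*U) (d(U) = (-2 + U)/((2*U)) = (-2 + U)*(1/(2*U)) = (-2 + U)/(2*U))
(d(8) + O)*96 = ((½)*(-2 + 8)/8 + 75)*96 = ((½)*(⅛)*6 + 75)*96 = (3/8 + 75)*96 = (603/8)*96 = 7236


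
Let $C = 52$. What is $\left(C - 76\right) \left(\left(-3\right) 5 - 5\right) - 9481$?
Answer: $-9001$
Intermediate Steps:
$\left(C - 76\right) \left(\left(-3\right) 5 - 5\right) - 9481 = \left(52 - 76\right) \left(\left(-3\right) 5 - 5\right) - 9481 = - 24 \left(-15 - 5\right) - 9481 = \left(-24\right) \left(-20\right) - 9481 = 480 - 9481 = -9001$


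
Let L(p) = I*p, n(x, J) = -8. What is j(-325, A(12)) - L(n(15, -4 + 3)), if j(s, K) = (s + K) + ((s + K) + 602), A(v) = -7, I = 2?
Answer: -46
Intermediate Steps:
L(p) = 2*p
j(s, K) = 602 + 2*K + 2*s (j(s, K) = (K + s) + ((K + s) + 602) = (K + s) + (602 + K + s) = 602 + 2*K + 2*s)
j(-325, A(12)) - L(n(15, -4 + 3)) = (602 + 2*(-7) + 2*(-325)) - 2*(-8) = (602 - 14 - 650) - 1*(-16) = -62 + 16 = -46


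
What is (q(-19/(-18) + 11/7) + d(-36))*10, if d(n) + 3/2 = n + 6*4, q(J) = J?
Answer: -6850/63 ≈ -108.73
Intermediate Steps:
d(n) = 45/2 + n (d(n) = -3/2 + (n + 6*4) = -3/2 + (n + 24) = -3/2 + (24 + n) = 45/2 + n)
(q(-19/(-18) + 11/7) + d(-36))*10 = ((-19/(-18) + 11/7) + (45/2 - 36))*10 = ((-19*(-1/18) + 11*(1/7)) - 27/2)*10 = ((19/18 + 11/7) - 27/2)*10 = (331/126 - 27/2)*10 = -685/63*10 = -6850/63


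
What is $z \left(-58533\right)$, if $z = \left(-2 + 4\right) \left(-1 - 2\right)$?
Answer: $351198$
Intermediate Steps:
$z = -6$ ($z = 2 \left(-3\right) = -6$)
$z \left(-58533\right) = \left(-6\right) \left(-58533\right) = 351198$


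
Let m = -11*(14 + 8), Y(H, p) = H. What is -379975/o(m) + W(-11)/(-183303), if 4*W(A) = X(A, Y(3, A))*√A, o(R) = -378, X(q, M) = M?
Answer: 379975/378 - I*√11/244404 ≈ 1005.2 - 1.357e-5*I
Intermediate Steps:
m = -242 (m = -11*22 = -242)
W(A) = 3*√A/4 (W(A) = (3*√A)/4 = 3*√A/4)
-379975/o(m) + W(-11)/(-183303) = -379975/(-378) + (3*√(-11)/4)/(-183303) = -379975*(-1/378) + (3*(I*√11)/4)*(-1/183303) = 379975/378 + (3*I*√11/4)*(-1/183303) = 379975/378 - I*√11/244404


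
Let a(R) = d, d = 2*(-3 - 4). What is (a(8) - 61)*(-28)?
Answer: 2100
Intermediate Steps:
d = -14 (d = 2*(-7) = -14)
a(R) = -14
(a(8) - 61)*(-28) = (-14 - 61)*(-28) = -75*(-28) = 2100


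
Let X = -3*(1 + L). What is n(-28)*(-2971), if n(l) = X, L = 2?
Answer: 26739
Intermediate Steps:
X = -9 (X = -3*(1 + 2) = -3*3 = -9)
n(l) = -9
n(-28)*(-2971) = -9*(-2971) = 26739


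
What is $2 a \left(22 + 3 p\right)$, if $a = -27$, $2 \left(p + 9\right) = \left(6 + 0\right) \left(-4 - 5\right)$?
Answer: $4644$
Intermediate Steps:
$p = -36$ ($p = -9 + \frac{\left(6 + 0\right) \left(-4 - 5\right)}{2} = -9 + \frac{6 \left(-9\right)}{2} = -9 + \frac{1}{2} \left(-54\right) = -9 - 27 = -36$)
$2 a \left(22 + 3 p\right) = 2 \left(- 27 \left(22 + 3 \left(-36\right)\right)\right) = 2 \left(- 27 \left(22 - 108\right)\right) = 2 \left(\left(-27\right) \left(-86\right)\right) = 2 \cdot 2322 = 4644$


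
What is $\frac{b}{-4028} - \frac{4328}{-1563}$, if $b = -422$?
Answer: $\frac{9046385}{3147882} \approx 2.8738$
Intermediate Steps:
$\frac{b}{-4028} - \frac{4328}{-1563} = - \frac{422}{-4028} - \frac{4328}{-1563} = \left(-422\right) \left(- \frac{1}{4028}\right) - - \frac{4328}{1563} = \frac{211}{2014} + \frac{4328}{1563} = \frac{9046385}{3147882}$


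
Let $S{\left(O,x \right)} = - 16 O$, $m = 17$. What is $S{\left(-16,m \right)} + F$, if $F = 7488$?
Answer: $7744$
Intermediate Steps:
$S{\left(-16,m \right)} + F = \left(-16\right) \left(-16\right) + 7488 = 256 + 7488 = 7744$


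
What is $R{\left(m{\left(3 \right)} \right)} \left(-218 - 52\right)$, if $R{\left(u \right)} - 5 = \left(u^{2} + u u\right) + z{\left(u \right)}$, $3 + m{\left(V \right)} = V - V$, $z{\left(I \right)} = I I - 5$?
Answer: $-7290$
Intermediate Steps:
$z{\left(I \right)} = -5 + I^{2}$ ($z{\left(I \right)} = I^{2} - 5 = -5 + I^{2}$)
$m{\left(V \right)} = -3$ ($m{\left(V \right)} = -3 + \left(V - V\right) = -3 + 0 = -3$)
$R{\left(u \right)} = 3 u^{2}$ ($R{\left(u \right)} = 5 + \left(\left(u^{2} + u u\right) + \left(-5 + u^{2}\right)\right) = 5 + \left(\left(u^{2} + u^{2}\right) + \left(-5 + u^{2}\right)\right) = 5 + \left(2 u^{2} + \left(-5 + u^{2}\right)\right) = 5 + \left(-5 + 3 u^{2}\right) = 3 u^{2}$)
$R{\left(m{\left(3 \right)} \right)} \left(-218 - 52\right) = 3 \left(-3\right)^{2} \left(-218 - 52\right) = 3 \cdot 9 \left(-270\right) = 27 \left(-270\right) = -7290$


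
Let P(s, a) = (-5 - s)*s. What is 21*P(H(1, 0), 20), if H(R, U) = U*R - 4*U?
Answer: 0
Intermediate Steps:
H(R, U) = -4*U + R*U (H(R, U) = R*U - 4*U = -4*U + R*U)
P(s, a) = s*(-5 - s)
21*P(H(1, 0), 20) = 21*(-0*(-4 + 1)*(5 + 0*(-4 + 1))) = 21*(-0*(-3)*(5 + 0*(-3))) = 21*(-1*0*(5 + 0)) = 21*(-1*0*5) = 21*0 = 0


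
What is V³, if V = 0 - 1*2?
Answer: -8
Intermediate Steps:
V = -2 (V = 0 - 2 = -2)
V³ = (-2)³ = -8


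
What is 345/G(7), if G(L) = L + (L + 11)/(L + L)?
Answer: 2415/58 ≈ 41.638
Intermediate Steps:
G(L) = L + (11 + L)/(2*L) (G(L) = L + (11 + L)/((2*L)) = L + (11 + L)*(1/(2*L)) = L + (11 + L)/(2*L))
345/G(7) = 345/(½ + 7 + (11/2)/7) = 345/(½ + 7 + (11/2)*(⅐)) = 345/(½ + 7 + 11/14) = 345/(58/7) = 345*(7/58) = 2415/58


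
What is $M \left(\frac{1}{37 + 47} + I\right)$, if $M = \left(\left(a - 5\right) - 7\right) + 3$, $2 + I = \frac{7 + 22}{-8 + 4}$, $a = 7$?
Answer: $\frac{388}{21} \approx 18.476$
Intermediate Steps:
$I = - \frac{37}{4}$ ($I = -2 + \frac{7 + 22}{-8 + 4} = -2 + \frac{29}{-4} = -2 + 29 \left(- \frac{1}{4}\right) = -2 - \frac{29}{4} = - \frac{37}{4} \approx -9.25$)
$M = -2$ ($M = \left(\left(7 - 5\right) - 7\right) + 3 = \left(2 - 7\right) + 3 = -5 + 3 = -2$)
$M \left(\frac{1}{37 + 47} + I\right) = - 2 \left(\frac{1}{37 + 47} - \frac{37}{4}\right) = - 2 \left(\frac{1}{84} - \frac{37}{4}\right) = \left(-2\right) \left(- \frac{194}{21}\right) = \frac{388}{21}$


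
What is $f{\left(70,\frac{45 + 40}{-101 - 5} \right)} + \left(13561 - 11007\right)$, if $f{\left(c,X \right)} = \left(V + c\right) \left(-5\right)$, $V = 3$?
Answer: $2189$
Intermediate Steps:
$f{\left(c,X \right)} = -15 - 5 c$ ($f{\left(c,X \right)} = \left(3 + c\right) \left(-5\right) = -15 - 5 c$)
$f{\left(70,\frac{45 + 40}{-101 - 5} \right)} + \left(13561 - 11007\right) = \left(-15 - 350\right) + \left(13561 - 11007\right) = -365 + 2554 = 2189$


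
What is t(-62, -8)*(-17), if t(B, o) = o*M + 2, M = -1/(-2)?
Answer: 34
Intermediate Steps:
M = ½ (M = -1*(-½) = ½ ≈ 0.50000)
t(B, o) = 2 + o/2 (t(B, o) = o*(½) + 2 = o/2 + 2 = 2 + o/2)
t(-62, -8)*(-17) = (2 + (½)*(-8))*(-17) = (2 - 4)*(-17) = -2*(-17) = 34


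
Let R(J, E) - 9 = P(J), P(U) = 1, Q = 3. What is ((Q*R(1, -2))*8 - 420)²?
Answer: 32400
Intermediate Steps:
R(J, E) = 10 (R(J, E) = 9 + 1 = 10)
((Q*R(1, -2))*8 - 420)² = ((3*10)*8 - 420)² = (30*8 - 420)² = (240 - 420)² = (-180)² = 32400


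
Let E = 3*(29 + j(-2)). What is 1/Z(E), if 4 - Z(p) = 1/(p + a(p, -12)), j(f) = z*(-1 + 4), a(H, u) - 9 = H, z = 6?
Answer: 291/1163 ≈ 0.25022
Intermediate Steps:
a(H, u) = 9 + H
j(f) = 18 (j(f) = 6*(-1 + 4) = 6*3 = 18)
E = 141 (E = 3*(29 + 18) = 3*47 = 141)
Z(p) = 4 - 1/(9 + 2*p) (Z(p) = 4 - 1/(p + (9 + p)) = 4 - 1/(9 + 2*p))
1/Z(E) = 1/((35 + 8*141)/(9 + 2*141)) = 1/((35 + 1128)/(9 + 282)) = 1/(1163/291) = 291/1163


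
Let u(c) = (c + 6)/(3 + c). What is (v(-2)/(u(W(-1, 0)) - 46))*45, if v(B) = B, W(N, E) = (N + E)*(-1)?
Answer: 120/59 ≈ 2.0339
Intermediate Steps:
W(N, E) = -E - N (W(N, E) = (E + N)*(-1) = -E - N)
u(c) = (6 + c)/(3 + c)
(v(-2)/(u(W(-1, 0)) - 46))*45 = (-2/((6 + (-1*0 - 1*(-1)))/(3 + (-1*0 - 1*(-1))) - 46))*45 = (-2/((6 + (0 + 1))/(3 + (0 + 1)) - 46))*45 = (-2/((6 + 1)/(3 + 1) - 46))*45 = (-2/(7/4 - 46))*45 = (-2/(-177/4))*45 = -4/177*(-2)*45 = (8/177)*45 = 120/59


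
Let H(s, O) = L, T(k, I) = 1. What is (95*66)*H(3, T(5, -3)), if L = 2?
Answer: 12540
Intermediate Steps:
H(s, O) = 2
(95*66)*H(3, T(5, -3)) = (95*66)*2 = 6270*2 = 12540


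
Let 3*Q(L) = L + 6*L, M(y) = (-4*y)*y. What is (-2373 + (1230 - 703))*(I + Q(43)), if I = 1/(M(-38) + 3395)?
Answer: -1322987588/7143 ≈ -1.8521e+5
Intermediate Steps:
M(y) = -4*y²
I = -1/2381 (I = 1/(-4*(-38)² + 3395) = 1/(-4*1444 + 3395) = 1/(-5776 + 3395) = 1/(-2381) = -1/2381 ≈ -0.00041999)
Q(L) = 7*L/3 (Q(L) = (L + 6*L)/3 = (7*L)/3 = 7*L/3)
(-2373 + (1230 - 703))*(I + Q(43)) = (-2373 + (1230 - 703))*(-1/2381 + (7/3)*43) = (-2373 + 527)*(-1/2381 + 301/3) = -1846*716678/7143 = -1322987588/7143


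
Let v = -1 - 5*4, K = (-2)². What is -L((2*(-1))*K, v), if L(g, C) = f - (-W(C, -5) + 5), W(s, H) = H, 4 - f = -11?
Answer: -5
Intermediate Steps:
f = 15 (f = 4 - 1*(-11) = 4 + 11 = 15)
K = 4
v = -21 (v = -1 - 20 = -21)
L(g, C) = 5 (L(g, C) = 15 - (-1*(-5) + 5) = 15 - (5 + 5) = 15 - 1*10 = 15 - 10 = 5)
-L((2*(-1))*K, v) = -1*5 = -5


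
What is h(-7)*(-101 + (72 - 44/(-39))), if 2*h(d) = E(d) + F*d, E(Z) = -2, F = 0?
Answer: 1087/39 ≈ 27.872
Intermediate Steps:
h(d) = -1 (h(d) = (-2 + 0*d)/2 = (-2 + 0)/2 = (1/2)*(-2) = -1)
h(-7)*(-101 + (72 - 44/(-39))) = -(-101 + (72 - 44/(-39))) = -(-101 + (72 - 44*(-1/39))) = -(-101 + (72 + 44/39)) = -(-101 + 2852/39) = -1*(-1087/39) = 1087/39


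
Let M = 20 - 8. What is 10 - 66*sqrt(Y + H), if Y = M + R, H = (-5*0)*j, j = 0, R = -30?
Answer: 10 - 198*I*sqrt(2) ≈ 10.0 - 280.01*I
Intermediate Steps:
M = 12
H = 0 (H = -5*0*0 = 0*0 = 0)
Y = -18 (Y = 12 - 30 = -18)
10 - 66*sqrt(Y + H) = 10 - 66*sqrt(-18 + 0) = 10 - 198*I*sqrt(2)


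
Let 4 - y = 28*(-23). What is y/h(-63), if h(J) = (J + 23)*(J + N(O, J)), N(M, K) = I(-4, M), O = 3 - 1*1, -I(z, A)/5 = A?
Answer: 81/365 ≈ 0.22192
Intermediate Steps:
I(z, A) = -5*A
O = 2 (O = 3 - 1 = 2)
y = 648 (y = 4 - 28*(-23) = 4 - 1*(-644) = 4 + 644 = 648)
N(M, K) = -5*M
h(J) = (-10 + J)*(23 + J) (h(J) = (J + 23)*(J - 5*2) = (23 + J)*(J - 10) = (23 + J)*(-10 + J) = (-10 + J)*(23 + J))
y/h(-63) = 648/(-230 + (-63)² + 13*(-63)) = 648/(-230 + 3969 - 819) = 648/2920 = 648*(1/2920) = 81/365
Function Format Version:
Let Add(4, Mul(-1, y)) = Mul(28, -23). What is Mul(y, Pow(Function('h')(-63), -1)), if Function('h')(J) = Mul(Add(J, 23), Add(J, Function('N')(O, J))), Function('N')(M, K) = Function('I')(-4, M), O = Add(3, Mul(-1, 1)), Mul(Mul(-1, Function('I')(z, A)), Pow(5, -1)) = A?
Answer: Rational(81, 365) ≈ 0.22192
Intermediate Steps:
Function('I')(z, A) = Mul(-5, A)
O = 2 (O = Add(3, -1) = 2)
y = 648 (y = Add(4, Mul(-1, Mul(28, -23))) = Add(4, Mul(-1, -644)) = Add(4, 644) = 648)
Function('N')(M, K) = Mul(-5, M)
Function('h')(J) = Mul(Add(-10, J), Add(23, J)) (Function('h')(J) = Mul(Add(J, 23), Add(J, Mul(-5, 2))) = Mul(Add(23, J), Add(J, -10)) = Mul(Add(23, J), Add(-10, J)) = Mul(Add(-10, J), Add(23, J)))
Mul(y, Pow(Function('h')(-63), -1)) = Mul(648, Pow(Add(-230, Pow(-63, 2), Mul(13, -63)), -1)) = Mul(648, Pow(Add(-230, 3969, -819), -1)) = Mul(648, Pow(2920, -1)) = Mul(648, Rational(1, 2920)) = Rational(81, 365)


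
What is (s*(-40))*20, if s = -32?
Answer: 25600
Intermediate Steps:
(s*(-40))*20 = -32*(-40)*20 = 1280*20 = 25600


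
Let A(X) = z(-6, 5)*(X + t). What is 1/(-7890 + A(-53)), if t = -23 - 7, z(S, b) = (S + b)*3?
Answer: -1/7641 ≈ -0.00013087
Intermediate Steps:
z(S, b) = 3*S + 3*b
t = -30
A(X) = 90 - 3*X (A(X) = (3*(-6) + 3*5)*(X - 30) = (-18 + 15)*(-30 + X) = -3*(-30 + X) = 90 - 3*X)
1/(-7890 + A(-53)) = 1/(-7890 + (90 - 3*(-53))) = 1/(-7890 + (90 + 159)) = 1/(-7890 + 249) = 1/(-7641) = -1/7641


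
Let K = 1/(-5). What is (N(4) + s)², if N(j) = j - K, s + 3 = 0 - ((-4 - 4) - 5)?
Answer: 5041/25 ≈ 201.64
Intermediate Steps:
s = 10 (s = -3 + (0 - ((-4 - 4) - 5)) = -3 + (0 - (-8 - 5)) = -3 + (0 - 1*(-13)) = -3 + (0 + 13) = -3 + 13 = 10)
K = -⅕ ≈ -0.20000
N(j) = ⅕ + j (N(j) = j - 1*(-⅕) = j + ⅕ = ⅕ + j)
(N(4) + s)² = ((⅕ + 4) + 10)² = (21/5 + 10)² = (71/5)² = 5041/25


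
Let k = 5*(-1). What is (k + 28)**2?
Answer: 529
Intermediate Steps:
k = -5
(k + 28)**2 = (-5 + 28)**2 = 23**2 = 529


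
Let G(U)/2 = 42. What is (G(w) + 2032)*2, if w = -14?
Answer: 4232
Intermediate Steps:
G(U) = 84 (G(U) = 2*42 = 84)
(G(w) + 2032)*2 = (84 + 2032)*2 = 2116*2 = 4232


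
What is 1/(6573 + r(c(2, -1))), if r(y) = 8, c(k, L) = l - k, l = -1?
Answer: 1/6581 ≈ 0.00015195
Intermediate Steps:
c(k, L) = -1 - k
1/(6573 + r(c(2, -1))) = 1/(6573 + 8) = 1/6581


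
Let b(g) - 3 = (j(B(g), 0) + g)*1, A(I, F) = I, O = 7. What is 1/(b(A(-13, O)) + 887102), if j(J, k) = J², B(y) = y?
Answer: 1/887261 ≈ 1.1271e-6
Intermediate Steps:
b(g) = 3 + g + g² (b(g) = 3 + (g² + g)*1 = 3 + (g + g²)*1 = 3 + (g + g²) = 3 + g + g²)
1/(b(A(-13, O)) + 887102) = 1/((3 - 13 + (-13)²) + 887102) = 1/((3 - 13 + 169) + 887102) = 1/(159 + 887102) = 1/887261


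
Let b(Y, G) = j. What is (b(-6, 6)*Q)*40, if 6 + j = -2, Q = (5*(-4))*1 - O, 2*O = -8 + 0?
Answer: 5120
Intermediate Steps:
O = -4 (O = (-8 + 0)/2 = (1/2)*(-8) = -4)
Q = -16 (Q = (5*(-4))*1 - 1*(-4) = -20*1 + 4 = -20 + 4 = -16)
j = -8 (j = -6 - 2 = -8)
b(Y, G) = -8
(b(-6, 6)*Q)*40 = -8*(-16)*40 = 128*40 = 5120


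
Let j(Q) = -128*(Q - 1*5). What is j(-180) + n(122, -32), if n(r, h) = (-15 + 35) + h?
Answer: 23668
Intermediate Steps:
n(r, h) = 20 + h
j(Q) = 640 - 128*Q (j(Q) = -128*(Q - 5) = -128*(-5 + Q) = 640 - 128*Q)
j(-180) + n(122, -32) = (640 - 128*(-180)) + (20 - 32) = (640 + 23040) - 12 = 23680 - 12 = 23668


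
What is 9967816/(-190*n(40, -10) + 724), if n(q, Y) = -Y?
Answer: -1245977/147 ≈ -8476.0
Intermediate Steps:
9967816/(-190*n(40, -10) + 724) = 9967816/(-(-190)*(-10) + 724) = 9967816/(-190*10 + 724) = 9967816/(-1900 + 724) = 9967816/(-1176) = 9967816*(-1/1176) = -1245977/147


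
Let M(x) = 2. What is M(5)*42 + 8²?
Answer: 148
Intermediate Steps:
M(5)*42 + 8² = 2*42 + 8² = 84 + 64 = 148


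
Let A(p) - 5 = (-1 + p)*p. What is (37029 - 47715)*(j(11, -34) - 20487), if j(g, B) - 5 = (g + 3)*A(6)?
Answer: 213634512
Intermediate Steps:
A(p) = 5 + p*(-1 + p) (A(p) = 5 + (-1 + p)*p = 5 + p*(-1 + p))
j(g, B) = 110 + 35*g (j(g, B) = 5 + (g + 3)*(5 + 6² - 1*6) = 5 + (3 + g)*(5 + 36 - 6) = 5 + (3 + g)*35 = 5 + (105 + 35*g) = 110 + 35*g)
(37029 - 47715)*(j(11, -34) - 20487) = (37029 - 47715)*((110 + 35*11) - 20487) = -10686*((110 + 385) - 20487) = -10686*(495 - 20487) = -10686*(-19992) = 213634512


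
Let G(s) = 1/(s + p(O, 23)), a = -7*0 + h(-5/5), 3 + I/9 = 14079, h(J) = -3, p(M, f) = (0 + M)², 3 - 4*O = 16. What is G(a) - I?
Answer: -15328748/121 ≈ -1.2668e+5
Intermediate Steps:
O = -13/4 (O = ¾ - ¼*16 = ¾ - 4 = -13/4 ≈ -3.2500)
p(M, f) = M²
I = 126684 (I = -27 + 9*14079 = -27 + 126711 = 126684)
a = -3 (a = -7*0 - 3 = 0 - 3 = -3)
G(s) = 1/(169/16 + s) (G(s) = 1/(s + (-13/4)²) = 1/(s + 169/16) = 1/(169/16 + s))
G(a) - I = 16/(169 + 16*(-3)) - 1*126684 = 16/(169 - 48) - 126684 = 16/121 - 126684 = -15328748/121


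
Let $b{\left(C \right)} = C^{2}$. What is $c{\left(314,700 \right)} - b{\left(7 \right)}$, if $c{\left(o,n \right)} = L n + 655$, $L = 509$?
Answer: $356906$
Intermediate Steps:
$c{\left(o,n \right)} = 655 + 509 n$ ($c{\left(o,n \right)} = 509 n + 655 = 655 + 509 n$)
$c{\left(314,700 \right)} - b{\left(7 \right)} = \left(655 + 509 \cdot 700\right) - 7^{2} = \left(655 + 356300\right) - 49 = 356955 - 49 = 356906$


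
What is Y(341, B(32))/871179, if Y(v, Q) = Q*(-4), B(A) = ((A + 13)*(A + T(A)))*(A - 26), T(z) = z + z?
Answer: -34560/290393 ≈ -0.11901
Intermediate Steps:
T(z) = 2*z
B(A) = 3*A*(-26 + A)*(13 + A) (B(A) = ((A + 13)*(A + 2*A))*(A - 26) = ((13 + A)*(3*A))*(-26 + A) = (3*A*(13 + A))*(-26 + A) = 3*A*(-26 + A)*(13 + A))
Y(v, Q) = -4*Q
Y(341, B(32))/871179 = -12*32*(-338 + 32² - 13*32)/871179 = -12*32*(-338 + 1024 - 416)*(1/871179) = -12*32*270*(1/871179) = -4*25920*(1/871179) = -103680*1/871179 = -34560/290393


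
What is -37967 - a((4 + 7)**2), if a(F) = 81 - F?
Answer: -37927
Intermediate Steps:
-37967 - a((4 + 7)**2) = -37967 - (81 - (4 + 7)**2) = -37967 - (81 - 1*11**2) = -37967 - (81 - 1*121) = -37967 - (81 - 121) = -37967 - 1*(-40) = -37967 + 40 = -37927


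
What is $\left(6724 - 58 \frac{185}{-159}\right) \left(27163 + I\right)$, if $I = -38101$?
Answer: $- \frac{3937118516}{53} \approx -7.4285 \cdot 10^{7}$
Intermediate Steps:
$\left(6724 - 58 \frac{185}{-159}\right) \left(27163 + I\right) = \left(6724 - 58 \frac{185}{-159}\right) \left(27163 - 38101\right) = \left(6724 - 58 \cdot 185 \left(- \frac{1}{159}\right)\right) \left(-10938\right) = \left(6724 - - \frac{10730}{159}\right) \left(-10938\right) = \left(6724 + \frac{10730}{159}\right) \left(-10938\right) = \frac{1079846}{159} \left(-10938\right) = - \frac{3937118516}{53}$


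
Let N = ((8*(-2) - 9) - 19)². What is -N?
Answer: -1936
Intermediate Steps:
N = 1936 (N = ((-16 - 9) - 19)² = (-25 - 19)² = (-44)² = 1936)
-N = -1*1936 = -1936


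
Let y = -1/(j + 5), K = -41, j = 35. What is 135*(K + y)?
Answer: -44307/8 ≈ -5538.4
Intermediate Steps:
y = -1/40 (y = -1/(35 + 5) = -1/40 ≈ -0.025000)
135*(K + y) = 135*(-41 - 1/40) = 135*(-1641/40) = -44307/8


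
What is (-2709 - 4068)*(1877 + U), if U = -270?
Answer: -10890639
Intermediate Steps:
(-2709 - 4068)*(1877 + U) = (-2709 - 4068)*(1877 - 270) = -6777*1607 = -10890639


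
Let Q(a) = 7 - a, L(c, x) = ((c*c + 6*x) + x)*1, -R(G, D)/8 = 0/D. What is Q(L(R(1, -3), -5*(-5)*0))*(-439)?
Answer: -3073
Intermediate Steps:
R(G, D) = 0 (R(G, D) = -0/D = -8*0 = 0)
L(c, x) = c² + 7*x (L(c, x) = ((c² + 6*x) + x)*1 = (c² + 7*x)*1 = c² + 7*x)
Q(L(R(1, -3), -5*(-5)*0))*(-439) = (7 - (0² + 7*(-5*(-5)*0)))*(-439) = (7 - (0 + 7*(25*0)))*(-439) = (7 - (0 + 7*0))*(-439) = (7 - (0 + 0))*(-439) = (7 - 1*0)*(-439) = (7 + 0)*(-439) = 7*(-439) = -3073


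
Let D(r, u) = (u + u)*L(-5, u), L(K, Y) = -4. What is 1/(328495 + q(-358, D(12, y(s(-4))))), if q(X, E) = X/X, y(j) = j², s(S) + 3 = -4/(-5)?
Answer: 1/328496 ≈ 3.0442e-6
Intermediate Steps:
s(S) = -11/5 (s(S) = -3 - 4/(-5) = -3 - 4*(-⅕) = -3 + ⅘ = -11/5)
D(r, u) = -8*u (D(r, u) = (u + u)*(-4) = (2*u)*(-4) = -8*u)
q(X, E) = 1
1/(328495 + q(-358, D(12, y(s(-4))))) = 1/(328495 + 1) = 1/328496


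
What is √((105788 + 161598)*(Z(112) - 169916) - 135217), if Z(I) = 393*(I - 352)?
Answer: I*√70653142313 ≈ 2.6581e+5*I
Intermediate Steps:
Z(I) = -138336 + 393*I (Z(I) = 393*(-352 + I) = -138336 + 393*I)
√((105788 + 161598)*(Z(112) - 169916) - 135217) = √((105788 + 161598)*((-138336 + 393*112) - 169916) - 135217) = √(267386*((-138336 + 44016) - 169916) - 135217) = √(267386*(-94320 - 169916) - 135217) = √(267386*(-264236) - 135217) = √(-70653007096 - 135217) = √(-70653142313) = I*√70653142313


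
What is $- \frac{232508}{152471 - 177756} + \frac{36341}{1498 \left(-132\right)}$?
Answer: $\frac{45056319703}{4999754760} \approx 9.0117$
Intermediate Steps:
$- \frac{232508}{152471 - 177756} + \frac{36341}{1498 \left(-132\right)} = - \frac{232508}{-25285} + \frac{36341}{-197736} = \left(-232508\right) \left(- \frac{1}{25285}\right) + 36341 \left(- \frac{1}{197736}\right) = \frac{232508}{25285} - \frac{36341}{197736} = \frac{45056319703}{4999754760}$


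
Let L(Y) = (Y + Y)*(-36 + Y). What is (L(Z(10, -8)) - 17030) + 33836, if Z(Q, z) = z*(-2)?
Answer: 16166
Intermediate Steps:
Z(Q, z) = -2*z
L(Y) = 2*Y*(-36 + Y) (L(Y) = (2*Y)*(-36 + Y) = 2*Y*(-36 + Y))
(L(Z(10, -8)) - 17030) + 33836 = (2*(-2*(-8))*(-36 - 2*(-8)) - 17030) + 33836 = (2*16*(-36 + 16) - 17030) + 33836 = (2*16*(-20) - 17030) + 33836 = (-640 - 17030) + 33836 = -17670 + 33836 = 16166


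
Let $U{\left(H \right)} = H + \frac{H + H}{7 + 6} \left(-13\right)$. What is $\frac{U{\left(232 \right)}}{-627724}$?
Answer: $\frac{58}{156931} \approx 0.00036959$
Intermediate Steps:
$U{\left(H \right)} = - H$ ($U{\left(H \right)} = H + \frac{2 H}{13} \left(-13\right) = H - 2 H = - H$)
$\frac{U{\left(232 \right)}}{-627724} = \frac{\left(-1\right) 232}{-627724} = \left(-232\right) \left(- \frac{1}{627724}\right) = \frac{58}{156931}$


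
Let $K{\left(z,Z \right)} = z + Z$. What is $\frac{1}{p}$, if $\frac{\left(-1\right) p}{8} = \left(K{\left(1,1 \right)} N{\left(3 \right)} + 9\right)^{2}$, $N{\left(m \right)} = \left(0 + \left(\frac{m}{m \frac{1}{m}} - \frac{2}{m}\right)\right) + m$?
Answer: $- \frac{9}{27848} \approx -0.00032318$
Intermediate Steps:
$N{\left(m \right)} = - \frac{2}{m} + 2 m$ ($N{\left(m \right)} = \left(0 + \left(\frac{m}{1} - \frac{2}{m}\right)\right) + m = \left(0 + \left(m 1 - \frac{2}{m}\right)\right) + m = \left(0 + \left(m - \frac{2}{m}\right)\right) + m = \left(m - \frac{2}{m}\right) + m = - \frac{2}{m} + 2 m$)
$K{\left(z,Z \right)} = Z + z$
$p = - \frac{27848}{9}$ ($p = - 8 \left(\left(1 + 1\right) \left(- \frac{2}{3} + 2 \cdot 3\right) + 9\right)^{2} = - 8 \left(2 \left(\left(-2\right) \frac{1}{3} + 6\right) + 9\right)^{2} = - 8 \left(2 \left(- \frac{2}{3} + 6\right) + 9\right)^{2} = - 8 \left(2 \cdot \frac{16}{3} + 9\right)^{2} = - 8 \left(\frac{32}{3} + 9\right)^{2} = - 8 \left(\frac{59}{3}\right)^{2} = \left(-8\right) \frac{3481}{9} = - \frac{27848}{9} \approx -3094.2$)
$\frac{1}{p} = \frac{1}{- \frac{27848}{9}} = - \frac{9}{27848}$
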